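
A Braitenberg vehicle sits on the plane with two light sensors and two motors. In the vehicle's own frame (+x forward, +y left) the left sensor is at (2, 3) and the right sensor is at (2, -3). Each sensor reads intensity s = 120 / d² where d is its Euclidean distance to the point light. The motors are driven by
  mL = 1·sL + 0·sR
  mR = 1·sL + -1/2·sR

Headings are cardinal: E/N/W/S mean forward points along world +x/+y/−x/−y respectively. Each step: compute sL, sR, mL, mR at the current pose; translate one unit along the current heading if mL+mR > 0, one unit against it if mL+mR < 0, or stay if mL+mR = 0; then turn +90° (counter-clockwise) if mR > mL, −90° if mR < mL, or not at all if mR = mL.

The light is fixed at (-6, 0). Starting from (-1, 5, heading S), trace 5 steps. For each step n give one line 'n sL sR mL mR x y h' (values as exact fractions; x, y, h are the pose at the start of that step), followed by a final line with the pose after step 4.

n=0: pose=(-1,5,S); sL=120/73, sR=120/13; mL=120/73, mR=-2820/949; mL+mR=-1260/949 → advance -1; mR−mL=-60/13 → turn -1·90°
n=1: pose=(-1,6,W); sL=20/3, sR=4/3; mL=20/3, mR=6; mL+mR=38/3 → advance +1; mR−mL=-2/3 → turn -1·90°
n=2: pose=(-2,6,N); sL=24/13, sR=120/113; mL=24/13, mR=1932/1469; mL+mR=4644/1469 → advance +1; mR−mL=-60/113 → turn -1·90°
n=3: pose=(-2,7,E); sL=15/17, sR=30/13; mL=15/17, mR=-60/221; mL+mR=135/221 → advance +1; mR−mL=-15/13 → turn -1·90°
n=4: pose=(-1,7,S); sL=120/89, sR=120/29; mL=120/89, mR=-1860/2581; mL+mR=1620/2581 → advance +1; mR−mL=-60/29 → turn -1·90°

0 120/73 120/13 120/73 -2820/949 -1 5 S
1 20/3 4/3 20/3 6 -1 6 W
2 24/13 120/113 24/13 1932/1469 -2 6 N
3 15/17 30/13 15/17 -60/221 -2 7 E
4 120/89 120/29 120/89 -1860/2581 -1 7 S
final -1 6 W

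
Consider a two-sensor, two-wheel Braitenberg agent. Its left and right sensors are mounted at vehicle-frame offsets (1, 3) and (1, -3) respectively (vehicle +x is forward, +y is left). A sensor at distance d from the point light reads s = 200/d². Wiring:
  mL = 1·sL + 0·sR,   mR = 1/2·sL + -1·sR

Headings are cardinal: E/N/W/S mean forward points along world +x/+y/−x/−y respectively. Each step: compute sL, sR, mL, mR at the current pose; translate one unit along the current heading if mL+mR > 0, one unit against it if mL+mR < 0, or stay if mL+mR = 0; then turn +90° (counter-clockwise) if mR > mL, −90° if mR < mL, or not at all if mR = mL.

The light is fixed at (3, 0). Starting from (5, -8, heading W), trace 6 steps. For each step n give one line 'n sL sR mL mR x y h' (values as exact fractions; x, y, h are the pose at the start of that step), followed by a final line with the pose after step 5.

0 100/61 100/13 100/61 -5450/793 5 -8 W
1 200/49 40/17 200/49 -260/833 6 -8 N
2 25/4 50/29 25/4 325/232 6 -7 E
3 200/113 40/13 200/113 -3220/1469 7 -7 S
4 20/9 100/9 20/9 -10 7 -6 W
5 200/29 200/89 200/29 3100/2581 8 -6 N
final 8 -5 E

n=0: pose=(5,-8,W); sL=100/61, sR=100/13; mL=100/61, mR=-5450/793; mL+mR=-4150/793 → advance -1; mR−mL=-6750/793 → turn -1·90°
n=1: pose=(6,-8,N); sL=200/49, sR=40/17; mL=200/49, mR=-260/833; mL+mR=3140/833 → advance +1; mR−mL=-3660/833 → turn -1·90°
n=2: pose=(6,-7,E); sL=25/4, sR=50/29; mL=25/4, mR=325/232; mL+mR=1775/232 → advance +1; mR−mL=-1125/232 → turn -1·90°
n=3: pose=(7,-7,S); sL=200/113, sR=40/13; mL=200/113, mR=-3220/1469; mL+mR=-620/1469 → advance -1; mR−mL=-5820/1469 → turn -1·90°
n=4: pose=(7,-6,W); sL=20/9, sR=100/9; mL=20/9, mR=-10; mL+mR=-70/9 → advance -1; mR−mL=-110/9 → turn -1·90°
n=5: pose=(8,-6,N); sL=200/29, sR=200/89; mL=200/29, mR=3100/2581; mL+mR=20900/2581 → advance +1; mR−mL=-14700/2581 → turn -1·90°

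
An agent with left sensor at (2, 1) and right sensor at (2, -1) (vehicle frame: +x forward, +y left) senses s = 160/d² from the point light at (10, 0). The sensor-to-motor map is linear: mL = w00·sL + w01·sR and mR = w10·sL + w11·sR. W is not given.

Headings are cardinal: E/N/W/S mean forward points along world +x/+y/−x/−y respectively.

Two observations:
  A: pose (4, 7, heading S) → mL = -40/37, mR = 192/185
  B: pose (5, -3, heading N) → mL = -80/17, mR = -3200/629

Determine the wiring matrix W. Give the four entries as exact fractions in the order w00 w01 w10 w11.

obs A: pose=(4,7,S) → sL=16/5, sR=80/37, mL=-40/37, mR=192/185
obs B: pose=(5,-3,N) → sL=160/37, sR=160/17, mL=-80/17, mR=-3200/629
sensor matrix S = [[16/5, 80/37], [160/37, 160/17]]; det S = 483328/23273
solve [mL_A; mL_B] = S·[w00; w01] and [mR_A; mR_B] = S·[w10; w11]:
  w00 = 0, w01 = -1/2, w10 = 1, w11 = -1

0 -1/2 1 -1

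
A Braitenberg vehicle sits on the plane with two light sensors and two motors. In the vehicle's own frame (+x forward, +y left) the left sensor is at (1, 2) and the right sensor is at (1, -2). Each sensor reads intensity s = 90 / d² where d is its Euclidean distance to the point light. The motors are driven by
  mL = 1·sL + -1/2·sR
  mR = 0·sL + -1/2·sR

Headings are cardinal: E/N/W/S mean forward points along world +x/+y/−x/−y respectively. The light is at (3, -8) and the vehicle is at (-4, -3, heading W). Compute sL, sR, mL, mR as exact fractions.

90/73 90/113 6885/8249 -45/113

left sensor world pos  = (-5, -5); dL² = 73
right sensor world pos = (-5, -1); dR² = 113
sL = 90/73 = 90/73
sR = 90/113 = 90/113
mL = 1·sL + -1/2·sR = 6885/8249
mR = 0·sL + -1/2·sR = -45/113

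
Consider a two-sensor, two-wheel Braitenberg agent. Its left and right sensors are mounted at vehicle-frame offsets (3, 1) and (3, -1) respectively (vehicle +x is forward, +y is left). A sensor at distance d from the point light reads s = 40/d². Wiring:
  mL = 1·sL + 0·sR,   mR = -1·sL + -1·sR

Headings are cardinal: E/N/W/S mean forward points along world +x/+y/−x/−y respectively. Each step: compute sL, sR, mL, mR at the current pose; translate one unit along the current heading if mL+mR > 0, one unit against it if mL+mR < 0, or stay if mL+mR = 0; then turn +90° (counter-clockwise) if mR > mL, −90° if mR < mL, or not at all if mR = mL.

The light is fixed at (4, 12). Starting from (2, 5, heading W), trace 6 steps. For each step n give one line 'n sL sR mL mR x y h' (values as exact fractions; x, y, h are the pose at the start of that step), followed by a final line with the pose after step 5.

0 40/89 40/61 40/89 -6000/5429 2 5 W
1 2 5/2 2 -9/2 3 5 N
2 40/53 8/17 40/53 -1104/901 3 4 E
3 20/61 4/13 20/61 -504/793 2 4 S
4 40/89 40/61 40/89 -6000/5429 2 5 W
5 2 5/2 2 -9/2 3 5 N
final 3 4 E

n=0: pose=(2,5,W); sL=40/89, sR=40/61; mL=40/89, mR=-6000/5429; mL+mR=-40/61 → advance -1; mR−mL=-8440/5429 → turn -1·90°
n=1: pose=(3,5,N); sL=2, sR=5/2; mL=2, mR=-9/2; mL+mR=-5/2 → advance -1; mR−mL=-13/2 → turn -1·90°
n=2: pose=(3,4,E); sL=40/53, sR=8/17; mL=40/53, mR=-1104/901; mL+mR=-8/17 → advance -1; mR−mL=-1784/901 → turn -1·90°
n=3: pose=(2,4,S); sL=20/61, sR=4/13; mL=20/61, mR=-504/793; mL+mR=-4/13 → advance -1; mR−mL=-764/793 → turn -1·90°
n=4: pose=(2,5,W); sL=40/89, sR=40/61; mL=40/89, mR=-6000/5429; mL+mR=-40/61 → advance -1; mR−mL=-8440/5429 → turn -1·90°
n=5: pose=(3,5,N); sL=2, sR=5/2; mL=2, mR=-9/2; mL+mR=-5/2 → advance -1; mR−mL=-13/2 → turn -1·90°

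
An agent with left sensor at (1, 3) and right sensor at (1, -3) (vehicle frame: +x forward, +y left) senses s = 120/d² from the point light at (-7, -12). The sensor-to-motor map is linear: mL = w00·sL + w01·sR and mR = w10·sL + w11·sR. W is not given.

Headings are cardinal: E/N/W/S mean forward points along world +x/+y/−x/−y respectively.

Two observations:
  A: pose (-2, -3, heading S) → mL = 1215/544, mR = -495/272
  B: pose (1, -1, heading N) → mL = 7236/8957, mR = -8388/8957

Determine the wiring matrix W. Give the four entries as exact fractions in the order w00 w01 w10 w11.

1/2 1 -1 -1/2

obs A: pose=(-2,-3,S) → sL=15/16, sR=30/17, mL=1215/544, mR=-495/272
obs B: pose=(1,-1,N) → sL=120/169, sR=24/53, mL=7236/8957, mR=-8388/8957
sensor matrix S = [[15/16, 30/17], [120/169, 24/53]]; det S = -252315/304538
solve [mL_A; mL_B] = S·[w00; w01] and [mR_A; mR_B] = S·[w10; w11]:
  w00 = 1/2, w01 = 1, w10 = -1, w11 = -1/2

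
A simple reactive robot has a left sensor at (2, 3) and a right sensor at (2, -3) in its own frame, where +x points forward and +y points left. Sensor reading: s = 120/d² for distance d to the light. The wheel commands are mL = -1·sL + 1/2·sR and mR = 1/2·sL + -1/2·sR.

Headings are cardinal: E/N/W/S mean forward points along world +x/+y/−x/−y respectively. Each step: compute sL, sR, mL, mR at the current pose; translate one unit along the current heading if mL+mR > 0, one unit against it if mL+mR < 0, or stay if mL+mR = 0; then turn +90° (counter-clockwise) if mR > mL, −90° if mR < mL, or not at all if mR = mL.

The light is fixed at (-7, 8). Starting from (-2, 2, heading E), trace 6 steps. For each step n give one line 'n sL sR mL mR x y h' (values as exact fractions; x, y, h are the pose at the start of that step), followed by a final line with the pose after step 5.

0 60/29 12/13 -606/377 216/377 -2 2 E
1 120/17 24/13 -1356/221 576/221 -3 2 N
2 15/13 6 24/13 -63/26 -3 1 W
3 120/29 120/89 -8940/2581 3600/2581 -2 1 N
4 12/13 60/17 186/221 -288/221 -2 0 W
5 8/3 40/39 -28/13 32/39 -1 0 N
final -1 -1 W

n=0: pose=(-2,2,E); sL=60/29, sR=12/13; mL=-606/377, mR=216/377; mL+mR=-30/29 → advance -1; mR−mL=822/377 → turn +1·90°
n=1: pose=(-3,2,N); sL=120/17, sR=24/13; mL=-1356/221, mR=576/221; mL+mR=-60/17 → advance -1; mR−mL=1932/221 → turn +1·90°
n=2: pose=(-3,1,W); sL=15/13, sR=6; mL=24/13, mR=-63/26; mL+mR=-15/26 → advance -1; mR−mL=-111/26 → turn -1·90°
n=3: pose=(-2,1,N); sL=120/29, sR=120/89; mL=-8940/2581, mR=3600/2581; mL+mR=-60/29 → advance -1; mR−mL=12540/2581 → turn +1·90°
n=4: pose=(-2,0,W); sL=12/13, sR=60/17; mL=186/221, mR=-288/221; mL+mR=-6/13 → advance -1; mR−mL=-474/221 → turn -1·90°
n=5: pose=(-1,0,N); sL=8/3, sR=40/39; mL=-28/13, mR=32/39; mL+mR=-4/3 → advance -1; mR−mL=116/39 → turn +1·90°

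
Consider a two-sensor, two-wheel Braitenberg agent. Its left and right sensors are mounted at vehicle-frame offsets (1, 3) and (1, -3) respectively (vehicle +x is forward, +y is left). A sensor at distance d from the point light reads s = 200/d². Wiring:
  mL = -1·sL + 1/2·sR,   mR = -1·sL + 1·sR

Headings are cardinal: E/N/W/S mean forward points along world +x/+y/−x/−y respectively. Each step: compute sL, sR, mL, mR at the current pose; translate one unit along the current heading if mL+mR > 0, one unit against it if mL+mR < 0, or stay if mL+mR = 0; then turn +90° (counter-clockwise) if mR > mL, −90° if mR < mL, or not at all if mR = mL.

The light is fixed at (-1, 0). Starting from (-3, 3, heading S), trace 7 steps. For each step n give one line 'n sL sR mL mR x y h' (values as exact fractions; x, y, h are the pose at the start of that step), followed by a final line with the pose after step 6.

0 40 200/29 -1060/29 -960/29 -3 3 S
1 4 100 46 96 -3 4 E
2 200/41 200/29 -1700/1189 2400/1189 -2 4 N
3 25 50/17 -400/17 -375/17 -2 5 W
4 8 8 -4 0 -1 5 S
5 100/41 20 310/41 720/41 -1 6 E
6 200/53 40/13 -1540/689 -480/689 0 6 N
final 0 5 W

n=0: pose=(-3,3,S); sL=40, sR=200/29; mL=-1060/29, mR=-960/29; mL+mR=-2020/29 → advance -1; mR−mL=100/29 → turn +1·90°
n=1: pose=(-3,4,E); sL=4, sR=100; mL=46, mR=96; mL+mR=142 → advance +1; mR−mL=50 → turn +1·90°
n=2: pose=(-2,4,N); sL=200/41, sR=200/29; mL=-1700/1189, mR=2400/1189; mL+mR=700/1189 → advance +1; mR−mL=100/29 → turn +1·90°
n=3: pose=(-2,5,W); sL=25, sR=50/17; mL=-400/17, mR=-375/17; mL+mR=-775/17 → advance -1; mR−mL=25/17 → turn +1·90°
n=4: pose=(-1,5,S); sL=8, sR=8; mL=-4, mR=0; mL+mR=-4 → advance -1; mR−mL=4 → turn +1·90°
n=5: pose=(-1,6,E); sL=100/41, sR=20; mL=310/41, mR=720/41; mL+mR=1030/41 → advance +1; mR−mL=10 → turn +1·90°
n=6: pose=(0,6,N); sL=200/53, sR=40/13; mL=-1540/689, mR=-480/689; mL+mR=-2020/689 → advance -1; mR−mL=20/13 → turn +1·90°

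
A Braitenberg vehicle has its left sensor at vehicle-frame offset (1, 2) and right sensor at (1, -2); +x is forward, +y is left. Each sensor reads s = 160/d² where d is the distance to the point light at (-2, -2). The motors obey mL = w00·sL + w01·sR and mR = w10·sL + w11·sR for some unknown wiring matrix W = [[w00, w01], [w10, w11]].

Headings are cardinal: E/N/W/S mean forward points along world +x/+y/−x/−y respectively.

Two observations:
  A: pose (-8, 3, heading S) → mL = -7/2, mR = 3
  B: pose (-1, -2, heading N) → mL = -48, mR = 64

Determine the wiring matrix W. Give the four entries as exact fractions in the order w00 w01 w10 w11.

obs A: pose=(-8,3,S) → sL=5, sR=2, mL=-7/2, mR=3
obs B: pose=(-1,-2,N) → sL=80, sR=16, mL=-48, mR=64
sensor matrix S = [[5, 2], [80, 16]]; det S = -80
solve [mL_A; mL_B] = S·[w00; w01] and [mR_A; mR_B] = S·[w10; w11]:
  w00 = -1/2, w01 = -1/2, w10 = 1, w11 = -1

-1/2 -1/2 1 -1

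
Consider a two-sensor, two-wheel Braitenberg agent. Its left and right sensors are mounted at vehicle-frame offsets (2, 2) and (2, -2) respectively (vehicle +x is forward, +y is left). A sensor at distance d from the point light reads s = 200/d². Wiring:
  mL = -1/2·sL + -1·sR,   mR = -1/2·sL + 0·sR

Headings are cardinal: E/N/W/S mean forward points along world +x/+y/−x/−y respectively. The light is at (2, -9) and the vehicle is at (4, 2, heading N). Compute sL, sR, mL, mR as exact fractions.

200/169 40/37 -10460/6253 -100/169

left sensor world pos  = (2, 4); dL² = 169
right sensor world pos = (6, 4); dR² = 185
sL = 200/169 = 200/169
sR = 200/185 = 40/37
mL = -1/2·sL + -1·sR = -10460/6253
mR = -1/2·sL + 0·sR = -100/169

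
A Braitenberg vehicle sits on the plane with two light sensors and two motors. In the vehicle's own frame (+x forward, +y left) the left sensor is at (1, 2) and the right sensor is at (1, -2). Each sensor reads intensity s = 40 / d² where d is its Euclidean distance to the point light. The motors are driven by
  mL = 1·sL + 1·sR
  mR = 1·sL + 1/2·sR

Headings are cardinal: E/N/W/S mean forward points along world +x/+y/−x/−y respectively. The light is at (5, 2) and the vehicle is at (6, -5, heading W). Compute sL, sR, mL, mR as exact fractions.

40/81 8/5 848/405 524/405

left sensor world pos  = (5, -7); dL² = 81
right sensor world pos = (5, -3); dR² = 25
sL = 40/81 = 40/81
sR = 40/25 = 8/5
mL = 1·sL + 1·sR = 848/405
mR = 1·sL + 1/2·sR = 524/405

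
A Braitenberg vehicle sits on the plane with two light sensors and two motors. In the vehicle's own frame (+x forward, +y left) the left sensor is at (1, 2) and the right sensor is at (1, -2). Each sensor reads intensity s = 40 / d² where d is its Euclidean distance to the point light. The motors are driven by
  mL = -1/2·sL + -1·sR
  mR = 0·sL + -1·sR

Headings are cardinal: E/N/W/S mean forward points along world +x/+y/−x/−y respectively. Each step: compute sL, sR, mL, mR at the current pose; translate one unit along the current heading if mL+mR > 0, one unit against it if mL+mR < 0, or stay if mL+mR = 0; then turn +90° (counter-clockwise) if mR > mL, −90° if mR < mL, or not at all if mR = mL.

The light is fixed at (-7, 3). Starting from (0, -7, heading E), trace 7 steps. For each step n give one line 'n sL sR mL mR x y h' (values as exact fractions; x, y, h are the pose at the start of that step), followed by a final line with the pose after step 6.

n=0: pose=(0,-7,E); sL=5/16, sR=5/26; mL=-145/416, mR=-5/26; mL+mR=-225/416 → advance -1; mR−mL=5/32 → turn +1·90°
n=1: pose=(-1,-7,N); sL=40/97, sR=8/29; mL=-1356/2813, mR=-8/29; mL+mR=-2132/2813 → advance -1; mR−mL=20/97 → turn +1·90°
n=2: pose=(-1,-8,W); sL=20/97, sR=20/53; mL=-2470/5141, mR=-20/53; mL+mR=-4410/5141 → advance -1; mR−mL=10/97 → turn +1·90°
n=3: pose=(0,-8,S); sL=8/45, sR=40/169; mL=-2476/7605, mR=-40/169; mL+mR=-4276/7605 → advance -1; mR−mL=4/45 → turn +1·90°
n=4: pose=(0,-7,E); sL=5/16, sR=5/26; mL=-145/416, mR=-5/26; mL+mR=-225/416 → advance -1; mR−mL=5/32 → turn +1·90°
n=5: pose=(-1,-7,N); sL=40/97, sR=8/29; mL=-1356/2813, mR=-8/29; mL+mR=-2132/2813 → advance -1; mR−mL=20/97 → turn +1·90°
n=6: pose=(-1,-8,W); sL=20/97, sR=20/53; mL=-2470/5141, mR=-20/53; mL+mR=-4410/5141 → advance -1; mR−mL=10/97 → turn +1·90°

0 5/16 5/26 -145/416 -5/26 0 -7 E
1 40/97 8/29 -1356/2813 -8/29 -1 -7 N
2 20/97 20/53 -2470/5141 -20/53 -1 -8 W
3 8/45 40/169 -2476/7605 -40/169 0 -8 S
4 5/16 5/26 -145/416 -5/26 0 -7 E
5 40/97 8/29 -1356/2813 -8/29 -1 -7 N
6 20/97 20/53 -2470/5141 -20/53 -1 -8 W
final 0 -8 S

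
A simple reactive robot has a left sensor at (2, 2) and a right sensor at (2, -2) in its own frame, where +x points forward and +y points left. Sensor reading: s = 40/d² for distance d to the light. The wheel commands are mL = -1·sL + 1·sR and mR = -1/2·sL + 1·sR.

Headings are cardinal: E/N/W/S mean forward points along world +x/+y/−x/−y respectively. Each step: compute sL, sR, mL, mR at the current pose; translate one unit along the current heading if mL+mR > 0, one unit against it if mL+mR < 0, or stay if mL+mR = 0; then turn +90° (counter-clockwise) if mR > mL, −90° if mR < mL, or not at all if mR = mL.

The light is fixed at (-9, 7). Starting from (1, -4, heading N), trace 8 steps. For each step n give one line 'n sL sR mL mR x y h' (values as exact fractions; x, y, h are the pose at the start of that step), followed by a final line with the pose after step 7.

n=0: pose=(1,-4,N); sL=8/29, sR=8/45; mL=-128/1305, mR=52/1305; mL+mR=-76/1305 → advance -1; mR−mL=4/29 → turn +1·90°
n=1: pose=(1,-5,W); sL=2/13, sR=10/41; mL=48/533, mR=89/533; mL+mR=137/533 → advance +1; mR−mL=1/13 → turn +1·90°
n=2: pose=(0,-5,S); sL=40/317, sR=8/49; mL=576/15533, mR=1556/15533; mL+mR=2132/15533 → advance +1; mR−mL=20/317 → turn +1·90°
n=3: pose=(0,-6,E); sL=20/121, sR=20/173; mL=-1040/20933, mR=690/20933; mL+mR=-350/20933 → advance -1; mR−mL=10/121 → turn +1·90°
n=4: pose=(-1,-6,N); sL=40/157, sR=40/221; mL=-2560/34697, mR=1860/34697; mL+mR=-700/34697 → advance -1; mR−mL=20/157 → turn +1·90°
n=5: pose=(-1,-7,W); sL=10/73, sR=2/9; mL=56/657, mR=101/657; mL+mR=157/657 → advance +1; mR−mL=5/73 → turn +1·90°
n=6: pose=(-2,-7,S); sL=40/337, sR=40/281; mL=2240/94697, mR=7860/94697; mL+mR=10100/94697 → advance +1; mR−mL=20/337 → turn +1·90°
n=7: pose=(-2,-8,E); sL=4/25, sR=4/37; mL=-48/925, mR=26/925; mL+mR=-22/925 → advance -1; mR−mL=2/25 → turn +1·90°

0 8/29 8/45 -128/1305 52/1305 1 -4 N
1 2/13 10/41 48/533 89/533 1 -5 W
2 40/317 8/49 576/15533 1556/15533 0 -5 S
3 20/121 20/173 -1040/20933 690/20933 0 -6 E
4 40/157 40/221 -2560/34697 1860/34697 -1 -6 N
5 10/73 2/9 56/657 101/657 -1 -7 W
6 40/337 40/281 2240/94697 7860/94697 -2 -7 S
7 4/25 4/37 -48/925 26/925 -2 -8 E
final -3 -8 N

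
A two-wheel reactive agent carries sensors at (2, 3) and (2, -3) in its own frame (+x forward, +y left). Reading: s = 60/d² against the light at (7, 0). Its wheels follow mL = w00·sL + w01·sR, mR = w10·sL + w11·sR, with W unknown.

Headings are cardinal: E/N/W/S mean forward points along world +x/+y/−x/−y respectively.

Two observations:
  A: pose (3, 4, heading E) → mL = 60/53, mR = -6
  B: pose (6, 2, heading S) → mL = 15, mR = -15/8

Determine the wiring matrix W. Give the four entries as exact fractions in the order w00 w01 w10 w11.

obs A: pose=(3,4,E) → sL=60/53, sR=12, mL=60/53, mR=-6
obs B: pose=(6,2,S) → sL=15, sR=15/4, mL=15, mR=-15/8
sensor matrix S = [[60/53, 12], [15, 15/4]]; det S = -9315/53
solve [mL_A; mL_B] = S·[w00; w01] and [mR_A; mR_B] = S·[w10; w11]:
  w00 = 1, w01 = 0, w10 = 0, w11 = -1/2

1 0 0 -1/2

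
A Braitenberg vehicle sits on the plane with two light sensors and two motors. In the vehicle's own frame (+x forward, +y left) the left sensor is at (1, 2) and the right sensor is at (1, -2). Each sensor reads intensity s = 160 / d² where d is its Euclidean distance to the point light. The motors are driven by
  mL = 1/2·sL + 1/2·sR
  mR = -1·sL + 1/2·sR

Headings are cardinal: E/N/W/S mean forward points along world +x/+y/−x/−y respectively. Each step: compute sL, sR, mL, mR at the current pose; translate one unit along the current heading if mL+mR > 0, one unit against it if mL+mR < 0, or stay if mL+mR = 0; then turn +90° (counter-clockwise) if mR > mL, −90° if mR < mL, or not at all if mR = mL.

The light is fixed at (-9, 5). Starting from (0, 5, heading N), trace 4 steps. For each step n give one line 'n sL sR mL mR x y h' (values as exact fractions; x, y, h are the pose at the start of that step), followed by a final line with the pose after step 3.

n=0: pose=(0,5,N); sL=16/5, sR=80/61; mL=688/305, mR=-776/305; mL+mR=-88/305 → advance -1; mR−mL=-24/5 → turn -1·90°
n=1: pose=(0,4,E); sL=160/101, sR=160/109; mL=16800/11009, mR=-9360/11009; mL+mR=7440/11009 → advance +1; mR−mL=-240/101 → turn -1·90°
n=2: pose=(1,4,S); sL=40/37, sR=40/17; mL=1080/629, mR=60/629; mL+mR=1140/629 → advance +1; mR−mL=-60/37 → turn -1·90°
n=3: pose=(1,3,W); sL=160/97, sR=160/81; mL=14240/7857, mR=-5200/7857; mL+mR=9040/7857 → advance +1; mR−mL=-240/97 → turn -1·90°

0 16/5 80/61 688/305 -776/305 0 5 N
1 160/101 160/109 16800/11009 -9360/11009 0 4 E
2 40/37 40/17 1080/629 60/629 1 4 S
3 160/97 160/81 14240/7857 -5200/7857 1 3 W
final 0 3 N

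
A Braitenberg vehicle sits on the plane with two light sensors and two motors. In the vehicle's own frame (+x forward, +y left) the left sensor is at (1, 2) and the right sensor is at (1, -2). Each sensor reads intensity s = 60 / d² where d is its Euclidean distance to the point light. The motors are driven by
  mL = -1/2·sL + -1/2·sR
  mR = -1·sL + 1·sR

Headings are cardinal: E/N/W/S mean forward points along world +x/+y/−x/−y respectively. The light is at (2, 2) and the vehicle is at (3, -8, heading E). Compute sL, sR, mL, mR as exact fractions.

15/17 15/37 -405/629 -300/629

left sensor world pos  = (4, -6); dL² = 68
right sensor world pos = (4, -10); dR² = 148
sL = 60/68 = 15/17
sR = 60/148 = 15/37
mL = -1/2·sL + -1/2·sR = -405/629
mR = -1·sL + 1·sR = -300/629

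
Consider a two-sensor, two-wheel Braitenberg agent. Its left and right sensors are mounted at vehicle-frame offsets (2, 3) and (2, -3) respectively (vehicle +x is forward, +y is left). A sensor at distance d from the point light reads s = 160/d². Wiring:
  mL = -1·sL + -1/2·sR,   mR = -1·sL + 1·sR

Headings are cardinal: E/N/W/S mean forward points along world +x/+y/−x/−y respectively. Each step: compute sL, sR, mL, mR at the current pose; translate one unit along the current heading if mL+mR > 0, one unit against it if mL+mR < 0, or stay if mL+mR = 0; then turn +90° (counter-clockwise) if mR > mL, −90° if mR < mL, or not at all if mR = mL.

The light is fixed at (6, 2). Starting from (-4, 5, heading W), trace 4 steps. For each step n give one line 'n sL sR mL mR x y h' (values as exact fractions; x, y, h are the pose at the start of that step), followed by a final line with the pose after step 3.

n=0: pose=(-4,5,W); sL=10/9, sR=8/9; mL=-14/9, mR=-2/9; mL+mR=-16/9 → advance -1; mR−mL=4/3 → turn +1·90°
n=1: pose=(-3,5,S); sL=160/37, sR=32/29; mL=-5232/1073, mR=-3456/1073; mL+mR=-8688/1073 → advance -1; mR−mL=48/29 → turn +1·90°
n=2: pose=(-3,6,E); sL=80/49, sR=16/5; mL=-792/245, mR=384/245; mL+mR=-408/245 → advance -1; mR−mL=24/5 → turn +1·90°
n=3: pose=(-4,6,N); sL=32/41, sR=32/17; mL=-1200/697, mR=768/697; mL+mR=-432/697 → advance -1; mR−mL=48/17 → turn +1·90°

0 10/9 8/9 -14/9 -2/9 -4 5 W
1 160/37 32/29 -5232/1073 -3456/1073 -3 5 S
2 80/49 16/5 -792/245 384/245 -3 6 E
3 32/41 32/17 -1200/697 768/697 -4 6 N
final -4 5 W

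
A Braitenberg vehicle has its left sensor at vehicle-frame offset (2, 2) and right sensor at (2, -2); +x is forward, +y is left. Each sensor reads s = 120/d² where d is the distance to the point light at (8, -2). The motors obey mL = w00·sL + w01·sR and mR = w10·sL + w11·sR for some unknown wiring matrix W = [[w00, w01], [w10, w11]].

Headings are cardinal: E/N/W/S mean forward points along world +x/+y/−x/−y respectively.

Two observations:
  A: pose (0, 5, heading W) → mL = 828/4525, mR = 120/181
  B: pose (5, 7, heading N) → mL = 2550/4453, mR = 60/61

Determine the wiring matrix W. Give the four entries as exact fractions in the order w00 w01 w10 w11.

-1/2 1 0 1

obs A: pose=(0,5,W) → sL=24/25, sR=120/181, mL=828/4525, mR=120/181
obs B: pose=(5,7,N) → sL=60/73, sR=60/61, mL=2550/4453, mR=60/61
sensor matrix S = [[24/25, 120/181], [60/73, 60/61]]; det S = 1609344/4029965
solve [mL_A; mL_B] = S·[w00; w01] and [mR_A; mR_B] = S·[w10; w11]:
  w00 = -1/2, w01 = 1, w10 = 0, w11 = 1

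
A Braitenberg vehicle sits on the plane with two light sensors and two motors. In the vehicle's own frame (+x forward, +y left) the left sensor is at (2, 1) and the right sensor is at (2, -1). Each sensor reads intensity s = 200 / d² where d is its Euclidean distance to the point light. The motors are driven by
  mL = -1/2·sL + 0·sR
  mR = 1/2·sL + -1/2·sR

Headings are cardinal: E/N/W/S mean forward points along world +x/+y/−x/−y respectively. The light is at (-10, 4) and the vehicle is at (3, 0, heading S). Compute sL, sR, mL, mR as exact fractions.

left sensor world pos  = (4, -2); dL² = 232
right sensor world pos = (2, -2); dR² = 180
sL = 200/232 = 25/29
sR = 200/180 = 10/9
mL = -1/2·sL + 0·sR = -25/58
mR = 1/2·sL + -1/2·sR = -65/522

25/29 10/9 -25/58 -65/522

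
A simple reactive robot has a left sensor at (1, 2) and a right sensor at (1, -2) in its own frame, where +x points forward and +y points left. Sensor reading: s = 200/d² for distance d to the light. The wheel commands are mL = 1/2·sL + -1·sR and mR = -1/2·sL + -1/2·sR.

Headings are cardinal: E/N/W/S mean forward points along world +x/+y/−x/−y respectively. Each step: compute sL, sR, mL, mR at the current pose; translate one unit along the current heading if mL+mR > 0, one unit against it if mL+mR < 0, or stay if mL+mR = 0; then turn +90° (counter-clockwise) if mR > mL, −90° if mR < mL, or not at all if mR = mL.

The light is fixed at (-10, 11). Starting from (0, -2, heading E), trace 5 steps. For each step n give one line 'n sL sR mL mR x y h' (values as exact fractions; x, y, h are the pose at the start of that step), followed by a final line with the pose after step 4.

n=0: pose=(0,-2,E); sL=100/121, sR=100/173; mL=-3450/20933, mR=-14700/20933; mL+mR=-150/173 → advance -1; mR−mL=-11250/20933 → turn -1·90°
n=1: pose=(-1,-2,S); sL=200/317, sR=40/49; mL=-7780/15533, mR=-11240/15533; mL+mR=-60/49 → advance -1; mR−mL=-3460/15533 → turn -1·90°
n=2: pose=(-1,-1,W); sL=10/13, sR=50/41; mL=-445/533, mR=-530/533; mL+mR=-75/41 → advance -1; mR−mL=-85/533 → turn -1·90°
n=3: pose=(0,-1,N); sL=40/37, sR=40/53; mL=-420/1961, mR=-1800/1961; mL+mR=-60/53 → advance -1; mR−mL=-1380/1961 → turn -1·90°
n=4: pose=(0,-2,E); sL=100/121, sR=100/173; mL=-3450/20933, mR=-14700/20933; mL+mR=-150/173 → advance -1; mR−mL=-11250/20933 → turn -1·90°

0 100/121 100/173 -3450/20933 -14700/20933 0 -2 E
1 200/317 40/49 -7780/15533 -11240/15533 -1 -2 S
2 10/13 50/41 -445/533 -530/533 -1 -1 W
3 40/37 40/53 -420/1961 -1800/1961 0 -1 N
4 100/121 100/173 -3450/20933 -14700/20933 0 -2 E
final -1 -2 S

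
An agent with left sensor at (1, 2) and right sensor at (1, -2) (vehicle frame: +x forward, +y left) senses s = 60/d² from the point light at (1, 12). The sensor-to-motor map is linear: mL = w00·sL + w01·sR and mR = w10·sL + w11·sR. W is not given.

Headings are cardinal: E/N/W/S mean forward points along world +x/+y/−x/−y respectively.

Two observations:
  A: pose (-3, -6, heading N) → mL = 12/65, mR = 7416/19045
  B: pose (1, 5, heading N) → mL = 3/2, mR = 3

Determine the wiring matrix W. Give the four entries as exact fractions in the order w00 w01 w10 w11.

1 0 1 1

obs A: pose=(-3,-6,N) → sL=12/65, sR=60/293, mL=12/65, mR=7416/19045
obs B: pose=(1,5,N) → sL=3/2, sR=3/2, mL=3/2, mR=3
sensor matrix S = [[12/65, 60/293], [3/2, 3/2]]; det S = -576/19045
solve [mL_A; mL_B] = S·[w00; w01] and [mR_A; mR_B] = S·[w10; w11]:
  w00 = 1, w01 = 0, w10 = 1, w11 = 1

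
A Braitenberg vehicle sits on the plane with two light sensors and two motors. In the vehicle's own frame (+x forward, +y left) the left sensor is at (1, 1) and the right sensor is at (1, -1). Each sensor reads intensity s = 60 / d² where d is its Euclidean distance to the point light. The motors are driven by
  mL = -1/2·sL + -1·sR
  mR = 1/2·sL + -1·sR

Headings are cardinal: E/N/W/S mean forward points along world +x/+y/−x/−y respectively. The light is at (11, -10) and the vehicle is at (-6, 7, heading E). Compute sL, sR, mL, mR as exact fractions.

3/29 15/128 -627/3712 -243/3712

left sensor world pos  = (-5, 8); dL² = 580
right sensor world pos = (-5, 6); dR² = 512
sL = 60/580 = 3/29
sR = 60/512 = 15/128
mL = -1/2·sL + -1·sR = -627/3712
mR = 1/2·sL + -1·sR = -243/3712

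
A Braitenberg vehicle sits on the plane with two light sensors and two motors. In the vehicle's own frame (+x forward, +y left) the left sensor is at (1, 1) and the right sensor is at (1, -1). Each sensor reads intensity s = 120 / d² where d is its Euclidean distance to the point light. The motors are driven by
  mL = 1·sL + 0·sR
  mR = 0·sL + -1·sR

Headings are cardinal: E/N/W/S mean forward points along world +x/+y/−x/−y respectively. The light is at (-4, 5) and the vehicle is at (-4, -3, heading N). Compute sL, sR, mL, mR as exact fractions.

left sensor world pos  = (-5, -2); dL² = 50
right sensor world pos = (-3, -2); dR² = 50
sL = 120/50 = 12/5
sR = 120/50 = 12/5
mL = 1·sL + 0·sR = 12/5
mR = 0·sL + -1·sR = -12/5

12/5 12/5 12/5 -12/5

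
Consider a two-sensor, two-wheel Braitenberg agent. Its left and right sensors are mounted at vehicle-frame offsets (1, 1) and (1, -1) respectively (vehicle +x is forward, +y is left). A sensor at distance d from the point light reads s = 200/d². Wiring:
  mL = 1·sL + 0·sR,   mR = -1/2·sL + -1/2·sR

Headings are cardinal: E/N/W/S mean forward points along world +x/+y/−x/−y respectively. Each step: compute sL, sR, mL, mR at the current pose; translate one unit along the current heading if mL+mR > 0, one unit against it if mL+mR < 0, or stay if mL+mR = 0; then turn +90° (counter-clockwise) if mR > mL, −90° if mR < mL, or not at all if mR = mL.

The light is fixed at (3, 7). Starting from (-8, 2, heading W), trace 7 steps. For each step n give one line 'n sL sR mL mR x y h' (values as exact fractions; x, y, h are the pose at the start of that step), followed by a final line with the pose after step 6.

n=0: pose=(-8,2,W); sL=10/9, sR=5/4; mL=10/9, mR=-85/72; mL+mR=-5/72 → advance -1; mR−mL=-55/24 → turn -1·90°
n=1: pose=(-7,2,N); sL=200/137, sR=200/97; mL=200/137, mR=-23400/13289; mL+mR=-4000/13289 → advance -1; mR−mL=-42800/13289 → turn -1·90°
n=2: pose=(-7,1,E); sL=100/53, sR=20/13; mL=100/53, mR=-1180/689; mL+mR=120/689 → advance +1; mR−mL=-2480/689 → turn -1·90°
n=3: pose=(-6,1,S); sL=200/113, sR=200/149; mL=200/113, mR=-26200/16837; mL+mR=3600/16837 → advance +1; mR−mL=-56000/16837 → turn -1·90°
n=4: pose=(-6,0,W); sL=50/41, sR=25/17; mL=50/41, mR=-1875/1394; mL+mR=-175/1394 → advance -1; mR−mL=-3575/1394 → turn -1·90°
n=5: pose=(-5,0,N); sL=200/117, sR=40/17; mL=200/117, mR=-4040/1989; mL+mR=-640/1989 → advance -1; mR−mL=-2480/663 → turn -1·90°
n=6: pose=(-5,-1,E); sL=100/49, sR=20/13; mL=100/49, mR=-1140/637; mL+mR=160/637 → advance +1; mR−mL=-2440/637 → turn -1·90°

0 10/9 5/4 10/9 -85/72 -8 2 W
1 200/137 200/97 200/137 -23400/13289 -7 2 N
2 100/53 20/13 100/53 -1180/689 -7 1 E
3 200/113 200/149 200/113 -26200/16837 -6 1 S
4 50/41 25/17 50/41 -1875/1394 -6 0 W
5 200/117 40/17 200/117 -4040/1989 -5 0 N
6 100/49 20/13 100/49 -1140/637 -5 -1 E
final -4 -1 S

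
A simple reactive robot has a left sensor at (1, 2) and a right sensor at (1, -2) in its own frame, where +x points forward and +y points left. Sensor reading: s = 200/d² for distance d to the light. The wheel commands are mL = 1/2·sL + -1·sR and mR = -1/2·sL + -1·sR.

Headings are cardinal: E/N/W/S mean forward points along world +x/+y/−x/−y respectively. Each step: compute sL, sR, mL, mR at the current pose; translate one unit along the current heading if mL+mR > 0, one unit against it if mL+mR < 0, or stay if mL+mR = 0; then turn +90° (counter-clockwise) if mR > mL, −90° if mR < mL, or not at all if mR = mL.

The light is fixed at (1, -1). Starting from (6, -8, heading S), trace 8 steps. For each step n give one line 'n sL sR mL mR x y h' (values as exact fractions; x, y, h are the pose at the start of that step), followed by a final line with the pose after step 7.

0 200/113 200/73 -15300/8249 -29900/8249 6 -8 S
1 5/2 25/4 -5 -15/2 6 -7 W
2 200/41 200/89 700/3649 -17100/3649 7 -7 N
3 100/37 20/13 -90/481 -1390/481 7 -8 E
4 200/113 200/73 -15300/8249 -29900/8249 6 -8 S
5 5/2 25/4 -5 -15/2 6 -7 W
6 200/41 200/89 700/3649 -17100/3649 7 -7 N
7 100/37 20/13 -90/481 -1390/481 7 -8 E
final 6 -8 S

n=0: pose=(6,-8,S); sL=200/113, sR=200/73; mL=-15300/8249, mR=-29900/8249; mL+mR=-400/73 → advance -1; mR−mL=-200/113 → turn -1·90°
n=1: pose=(6,-7,W); sL=5/2, sR=25/4; mL=-5, mR=-15/2; mL+mR=-25/2 → advance -1; mR−mL=-5/2 → turn -1·90°
n=2: pose=(7,-7,N); sL=200/41, sR=200/89; mL=700/3649, mR=-17100/3649; mL+mR=-400/89 → advance -1; mR−mL=-200/41 → turn -1·90°
n=3: pose=(7,-8,E); sL=100/37, sR=20/13; mL=-90/481, mR=-1390/481; mL+mR=-40/13 → advance -1; mR−mL=-100/37 → turn -1·90°
n=4: pose=(6,-8,S); sL=200/113, sR=200/73; mL=-15300/8249, mR=-29900/8249; mL+mR=-400/73 → advance -1; mR−mL=-200/113 → turn -1·90°
n=5: pose=(6,-7,W); sL=5/2, sR=25/4; mL=-5, mR=-15/2; mL+mR=-25/2 → advance -1; mR−mL=-5/2 → turn -1·90°
n=6: pose=(7,-7,N); sL=200/41, sR=200/89; mL=700/3649, mR=-17100/3649; mL+mR=-400/89 → advance -1; mR−mL=-200/41 → turn -1·90°
n=7: pose=(7,-8,E); sL=100/37, sR=20/13; mL=-90/481, mR=-1390/481; mL+mR=-40/13 → advance -1; mR−mL=-100/37 → turn -1·90°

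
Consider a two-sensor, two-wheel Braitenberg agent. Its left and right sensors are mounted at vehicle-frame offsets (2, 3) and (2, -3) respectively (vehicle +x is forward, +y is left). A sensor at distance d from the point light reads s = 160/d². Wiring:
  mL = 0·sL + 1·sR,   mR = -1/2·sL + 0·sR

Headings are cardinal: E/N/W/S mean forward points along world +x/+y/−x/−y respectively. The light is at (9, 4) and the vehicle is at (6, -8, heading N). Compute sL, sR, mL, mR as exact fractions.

20/17 8/5 8/5 -10/17

left sensor world pos  = (3, -6); dL² = 136
right sensor world pos = (9, -6); dR² = 100
sL = 160/136 = 20/17
sR = 160/100 = 8/5
mL = 0·sL + 1·sR = 8/5
mR = -1/2·sL + 0·sR = -10/17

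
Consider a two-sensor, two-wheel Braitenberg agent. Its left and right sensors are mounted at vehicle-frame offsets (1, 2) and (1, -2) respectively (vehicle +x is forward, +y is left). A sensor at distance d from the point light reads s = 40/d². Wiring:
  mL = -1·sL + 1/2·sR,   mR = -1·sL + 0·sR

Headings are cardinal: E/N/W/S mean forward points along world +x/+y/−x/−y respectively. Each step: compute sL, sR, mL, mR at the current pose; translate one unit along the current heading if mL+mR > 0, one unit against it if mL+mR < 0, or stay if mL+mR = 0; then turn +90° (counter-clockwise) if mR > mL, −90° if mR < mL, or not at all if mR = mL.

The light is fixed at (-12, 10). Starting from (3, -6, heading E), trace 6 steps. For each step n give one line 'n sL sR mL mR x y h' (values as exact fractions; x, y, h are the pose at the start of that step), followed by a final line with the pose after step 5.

0 10/113 2/29 -177/3277 -10/113 3 -6 E
1 8/109 40/433 -1284/47197 -8/109 2 -6 S
2 20/229 20/169 -1090/38701 -20/229 2 -5 W
3 8/73 8/97 -484/7081 -8/73 3 -5 N
4 10/113 2/29 -177/3277 -10/113 3 -6 E
5 8/109 40/433 -1284/47197 -8/109 2 -6 S
final 2 -5 W

n=0: pose=(3,-6,E); sL=10/113, sR=2/29; mL=-177/3277, mR=-10/113; mL+mR=-467/3277 → advance -1; mR−mL=-1/29 → turn -1·90°
n=1: pose=(2,-6,S); sL=8/109, sR=40/433; mL=-1284/47197, mR=-8/109; mL+mR=-4748/47197 → advance -1; mR−mL=-20/433 → turn -1·90°
n=2: pose=(2,-5,W); sL=20/229, sR=20/169; mL=-1090/38701, mR=-20/229; mL+mR=-4470/38701 → advance -1; mR−mL=-10/169 → turn -1·90°
n=3: pose=(3,-5,N); sL=8/73, sR=8/97; mL=-484/7081, mR=-8/73; mL+mR=-1260/7081 → advance -1; mR−mL=-4/97 → turn -1·90°
n=4: pose=(3,-6,E); sL=10/113, sR=2/29; mL=-177/3277, mR=-10/113; mL+mR=-467/3277 → advance -1; mR−mL=-1/29 → turn -1·90°
n=5: pose=(2,-6,S); sL=8/109, sR=40/433; mL=-1284/47197, mR=-8/109; mL+mR=-4748/47197 → advance -1; mR−mL=-20/433 → turn -1·90°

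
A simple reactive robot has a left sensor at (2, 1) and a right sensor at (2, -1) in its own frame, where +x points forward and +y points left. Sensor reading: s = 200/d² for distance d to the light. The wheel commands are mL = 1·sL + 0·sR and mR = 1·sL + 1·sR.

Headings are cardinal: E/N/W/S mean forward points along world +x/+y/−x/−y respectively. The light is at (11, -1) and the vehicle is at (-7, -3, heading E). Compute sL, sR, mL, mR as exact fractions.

200/257 40/53 200/257 20880/13621

left sensor world pos  = (-5, -2); dL² = 257
right sensor world pos = (-5, -4); dR² = 265
sL = 200/257 = 200/257
sR = 200/265 = 40/53
mL = 1·sL + 0·sR = 200/257
mR = 1·sL + 1·sR = 20880/13621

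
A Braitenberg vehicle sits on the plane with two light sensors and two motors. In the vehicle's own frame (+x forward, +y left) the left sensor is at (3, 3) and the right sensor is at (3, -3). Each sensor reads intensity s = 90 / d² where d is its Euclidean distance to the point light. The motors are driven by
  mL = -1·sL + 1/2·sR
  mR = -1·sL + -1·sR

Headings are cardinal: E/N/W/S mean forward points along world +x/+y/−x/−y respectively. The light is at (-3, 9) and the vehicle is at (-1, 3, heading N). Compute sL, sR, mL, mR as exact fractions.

left sensor world pos  = (-4, 6); dL² = 10
right sensor world pos = (2, 6); dR² = 34
sL = 90/10 = 9
sR = 90/34 = 45/17
mL = -1·sL + 1/2·sR = -261/34
mR = -1·sL + -1·sR = -198/17

9 45/17 -261/34 -198/17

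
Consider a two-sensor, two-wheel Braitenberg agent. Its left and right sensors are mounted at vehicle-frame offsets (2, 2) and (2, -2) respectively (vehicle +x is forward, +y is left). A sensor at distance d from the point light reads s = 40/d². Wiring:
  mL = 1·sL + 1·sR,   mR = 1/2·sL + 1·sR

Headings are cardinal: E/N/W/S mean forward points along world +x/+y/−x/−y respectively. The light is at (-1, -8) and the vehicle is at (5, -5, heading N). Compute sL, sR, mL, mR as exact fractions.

left sensor world pos  = (3, -3); dL² = 41
right sensor world pos = (7, -3); dR² = 89
sL = 40/41 = 40/41
sR = 40/89 = 40/89
mL = 1·sL + 1·sR = 5200/3649
mR = 1/2·sL + 1·sR = 3420/3649

40/41 40/89 5200/3649 3420/3649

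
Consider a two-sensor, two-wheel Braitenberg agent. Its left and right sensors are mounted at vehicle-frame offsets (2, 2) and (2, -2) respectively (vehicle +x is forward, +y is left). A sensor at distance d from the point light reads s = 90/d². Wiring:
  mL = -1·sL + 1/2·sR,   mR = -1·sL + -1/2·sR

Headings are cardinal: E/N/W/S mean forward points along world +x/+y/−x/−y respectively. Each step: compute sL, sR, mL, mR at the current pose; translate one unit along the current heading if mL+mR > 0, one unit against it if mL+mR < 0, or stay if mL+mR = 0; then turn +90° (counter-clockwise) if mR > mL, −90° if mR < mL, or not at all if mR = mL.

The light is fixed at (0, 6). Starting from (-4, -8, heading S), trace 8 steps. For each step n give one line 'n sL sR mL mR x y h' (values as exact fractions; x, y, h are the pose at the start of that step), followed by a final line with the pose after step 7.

n=0: pose=(-4,-8,S); sL=9/26, sR=45/146; mL=-729/3796, mR=-1899/3796; mL+mR=-9/13 → advance -1; mR−mL=-45/146 → turn -1·90°
n=1: pose=(-4,-7,W); sL=10/29, sR=90/157; mL=-265/4553, mR=-2875/4553; mL+mR=-20/29 → advance -1; mR−mL=-90/157 → turn -1·90°
n=2: pose=(-3,-7,N); sL=45/73, sR=45/61; mL=-2205/8906, mR=-8775/8906; mL+mR=-90/73 → advance -1; mR−mL=-45/61 → turn -1·90°
n=3: pose=(-3,-8,E); sL=18/29, sR=90/257; mL=-3321/7453, mR=-5931/7453; mL+mR=-36/29 → advance -1; mR−mL=-90/257 → turn -1·90°
n=4: pose=(-4,-8,S); sL=9/26, sR=45/146; mL=-729/3796, mR=-1899/3796; mL+mR=-9/13 → advance -1; mR−mL=-45/146 → turn -1·90°
n=5: pose=(-4,-7,W); sL=10/29, sR=90/157; mL=-265/4553, mR=-2875/4553; mL+mR=-20/29 → advance -1; mR−mL=-90/157 → turn -1·90°
n=6: pose=(-3,-7,N); sL=45/73, sR=45/61; mL=-2205/8906, mR=-8775/8906; mL+mR=-90/73 → advance -1; mR−mL=-45/61 → turn -1·90°
n=7: pose=(-3,-8,E); sL=18/29, sR=90/257; mL=-3321/7453, mR=-5931/7453; mL+mR=-36/29 → advance -1; mR−mL=-90/257 → turn -1·90°

0 9/26 45/146 -729/3796 -1899/3796 -4 -8 S
1 10/29 90/157 -265/4553 -2875/4553 -4 -7 W
2 45/73 45/61 -2205/8906 -8775/8906 -3 -7 N
3 18/29 90/257 -3321/7453 -5931/7453 -3 -8 E
4 9/26 45/146 -729/3796 -1899/3796 -4 -8 S
5 10/29 90/157 -265/4553 -2875/4553 -4 -7 W
6 45/73 45/61 -2205/8906 -8775/8906 -3 -7 N
7 18/29 90/257 -3321/7453 -5931/7453 -3 -8 E
final -4 -8 S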